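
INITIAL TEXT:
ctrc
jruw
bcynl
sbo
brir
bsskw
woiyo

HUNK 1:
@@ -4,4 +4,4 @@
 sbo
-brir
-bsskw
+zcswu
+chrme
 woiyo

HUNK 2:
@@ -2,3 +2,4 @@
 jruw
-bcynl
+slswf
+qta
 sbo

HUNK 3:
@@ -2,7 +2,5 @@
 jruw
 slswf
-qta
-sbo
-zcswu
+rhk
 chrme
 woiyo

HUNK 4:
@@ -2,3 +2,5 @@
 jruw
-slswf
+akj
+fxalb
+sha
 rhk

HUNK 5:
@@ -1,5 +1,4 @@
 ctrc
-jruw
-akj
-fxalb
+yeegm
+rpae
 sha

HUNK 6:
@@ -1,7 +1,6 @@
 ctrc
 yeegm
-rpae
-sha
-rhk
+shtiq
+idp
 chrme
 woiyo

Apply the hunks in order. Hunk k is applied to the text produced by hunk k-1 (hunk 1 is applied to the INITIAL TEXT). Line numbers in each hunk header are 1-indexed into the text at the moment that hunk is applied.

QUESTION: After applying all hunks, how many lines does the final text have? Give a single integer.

Hunk 1: at line 4 remove [brir,bsskw] add [zcswu,chrme] -> 7 lines: ctrc jruw bcynl sbo zcswu chrme woiyo
Hunk 2: at line 2 remove [bcynl] add [slswf,qta] -> 8 lines: ctrc jruw slswf qta sbo zcswu chrme woiyo
Hunk 3: at line 2 remove [qta,sbo,zcswu] add [rhk] -> 6 lines: ctrc jruw slswf rhk chrme woiyo
Hunk 4: at line 2 remove [slswf] add [akj,fxalb,sha] -> 8 lines: ctrc jruw akj fxalb sha rhk chrme woiyo
Hunk 5: at line 1 remove [jruw,akj,fxalb] add [yeegm,rpae] -> 7 lines: ctrc yeegm rpae sha rhk chrme woiyo
Hunk 6: at line 1 remove [rpae,sha,rhk] add [shtiq,idp] -> 6 lines: ctrc yeegm shtiq idp chrme woiyo
Final line count: 6

Answer: 6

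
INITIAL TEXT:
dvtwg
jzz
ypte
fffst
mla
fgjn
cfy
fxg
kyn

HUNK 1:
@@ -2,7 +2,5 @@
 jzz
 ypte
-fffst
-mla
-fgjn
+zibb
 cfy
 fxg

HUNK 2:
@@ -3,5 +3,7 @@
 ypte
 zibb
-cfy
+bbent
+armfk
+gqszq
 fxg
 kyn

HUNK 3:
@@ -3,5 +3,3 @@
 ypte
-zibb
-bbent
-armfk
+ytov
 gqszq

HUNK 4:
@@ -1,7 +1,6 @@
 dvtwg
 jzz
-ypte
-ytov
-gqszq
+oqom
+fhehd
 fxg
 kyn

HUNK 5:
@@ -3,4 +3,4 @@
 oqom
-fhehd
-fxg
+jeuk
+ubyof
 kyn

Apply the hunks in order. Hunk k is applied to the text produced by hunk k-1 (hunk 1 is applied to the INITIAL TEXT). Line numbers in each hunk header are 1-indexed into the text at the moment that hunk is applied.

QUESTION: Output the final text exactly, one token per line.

Hunk 1: at line 2 remove [fffst,mla,fgjn] add [zibb] -> 7 lines: dvtwg jzz ypte zibb cfy fxg kyn
Hunk 2: at line 3 remove [cfy] add [bbent,armfk,gqszq] -> 9 lines: dvtwg jzz ypte zibb bbent armfk gqszq fxg kyn
Hunk 3: at line 3 remove [zibb,bbent,armfk] add [ytov] -> 7 lines: dvtwg jzz ypte ytov gqszq fxg kyn
Hunk 4: at line 1 remove [ypte,ytov,gqszq] add [oqom,fhehd] -> 6 lines: dvtwg jzz oqom fhehd fxg kyn
Hunk 5: at line 3 remove [fhehd,fxg] add [jeuk,ubyof] -> 6 lines: dvtwg jzz oqom jeuk ubyof kyn

Answer: dvtwg
jzz
oqom
jeuk
ubyof
kyn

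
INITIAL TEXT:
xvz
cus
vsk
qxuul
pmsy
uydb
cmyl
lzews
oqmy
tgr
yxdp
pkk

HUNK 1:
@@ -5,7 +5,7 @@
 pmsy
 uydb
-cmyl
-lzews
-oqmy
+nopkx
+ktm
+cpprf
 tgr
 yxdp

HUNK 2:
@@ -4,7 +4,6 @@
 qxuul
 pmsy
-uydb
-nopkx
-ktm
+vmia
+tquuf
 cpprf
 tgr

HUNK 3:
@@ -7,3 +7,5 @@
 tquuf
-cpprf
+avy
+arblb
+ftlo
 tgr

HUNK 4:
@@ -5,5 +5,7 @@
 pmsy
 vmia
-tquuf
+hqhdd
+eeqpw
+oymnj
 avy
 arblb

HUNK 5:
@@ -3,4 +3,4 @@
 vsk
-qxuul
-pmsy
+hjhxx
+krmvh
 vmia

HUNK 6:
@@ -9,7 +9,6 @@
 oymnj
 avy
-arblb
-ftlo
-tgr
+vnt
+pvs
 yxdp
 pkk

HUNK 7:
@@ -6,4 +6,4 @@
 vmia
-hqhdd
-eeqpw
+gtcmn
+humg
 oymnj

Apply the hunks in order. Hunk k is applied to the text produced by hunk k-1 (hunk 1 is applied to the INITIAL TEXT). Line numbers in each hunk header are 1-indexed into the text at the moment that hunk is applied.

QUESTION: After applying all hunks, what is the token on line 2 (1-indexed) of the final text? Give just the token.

Answer: cus

Derivation:
Hunk 1: at line 5 remove [cmyl,lzews,oqmy] add [nopkx,ktm,cpprf] -> 12 lines: xvz cus vsk qxuul pmsy uydb nopkx ktm cpprf tgr yxdp pkk
Hunk 2: at line 4 remove [uydb,nopkx,ktm] add [vmia,tquuf] -> 11 lines: xvz cus vsk qxuul pmsy vmia tquuf cpprf tgr yxdp pkk
Hunk 3: at line 7 remove [cpprf] add [avy,arblb,ftlo] -> 13 lines: xvz cus vsk qxuul pmsy vmia tquuf avy arblb ftlo tgr yxdp pkk
Hunk 4: at line 5 remove [tquuf] add [hqhdd,eeqpw,oymnj] -> 15 lines: xvz cus vsk qxuul pmsy vmia hqhdd eeqpw oymnj avy arblb ftlo tgr yxdp pkk
Hunk 5: at line 3 remove [qxuul,pmsy] add [hjhxx,krmvh] -> 15 lines: xvz cus vsk hjhxx krmvh vmia hqhdd eeqpw oymnj avy arblb ftlo tgr yxdp pkk
Hunk 6: at line 9 remove [arblb,ftlo,tgr] add [vnt,pvs] -> 14 lines: xvz cus vsk hjhxx krmvh vmia hqhdd eeqpw oymnj avy vnt pvs yxdp pkk
Hunk 7: at line 6 remove [hqhdd,eeqpw] add [gtcmn,humg] -> 14 lines: xvz cus vsk hjhxx krmvh vmia gtcmn humg oymnj avy vnt pvs yxdp pkk
Final line 2: cus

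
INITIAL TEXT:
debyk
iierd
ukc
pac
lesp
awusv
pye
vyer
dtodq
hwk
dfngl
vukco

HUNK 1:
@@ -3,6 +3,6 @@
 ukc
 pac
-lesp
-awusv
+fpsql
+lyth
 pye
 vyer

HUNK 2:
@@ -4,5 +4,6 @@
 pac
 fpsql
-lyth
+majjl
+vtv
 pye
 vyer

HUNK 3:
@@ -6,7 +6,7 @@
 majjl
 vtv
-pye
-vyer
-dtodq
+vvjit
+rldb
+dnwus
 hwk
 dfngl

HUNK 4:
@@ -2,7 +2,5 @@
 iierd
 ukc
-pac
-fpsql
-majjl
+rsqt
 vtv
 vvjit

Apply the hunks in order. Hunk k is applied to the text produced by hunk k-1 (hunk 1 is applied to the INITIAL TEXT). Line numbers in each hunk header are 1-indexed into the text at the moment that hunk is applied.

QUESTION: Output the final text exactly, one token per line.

Answer: debyk
iierd
ukc
rsqt
vtv
vvjit
rldb
dnwus
hwk
dfngl
vukco

Derivation:
Hunk 1: at line 3 remove [lesp,awusv] add [fpsql,lyth] -> 12 lines: debyk iierd ukc pac fpsql lyth pye vyer dtodq hwk dfngl vukco
Hunk 2: at line 4 remove [lyth] add [majjl,vtv] -> 13 lines: debyk iierd ukc pac fpsql majjl vtv pye vyer dtodq hwk dfngl vukco
Hunk 3: at line 6 remove [pye,vyer,dtodq] add [vvjit,rldb,dnwus] -> 13 lines: debyk iierd ukc pac fpsql majjl vtv vvjit rldb dnwus hwk dfngl vukco
Hunk 4: at line 2 remove [pac,fpsql,majjl] add [rsqt] -> 11 lines: debyk iierd ukc rsqt vtv vvjit rldb dnwus hwk dfngl vukco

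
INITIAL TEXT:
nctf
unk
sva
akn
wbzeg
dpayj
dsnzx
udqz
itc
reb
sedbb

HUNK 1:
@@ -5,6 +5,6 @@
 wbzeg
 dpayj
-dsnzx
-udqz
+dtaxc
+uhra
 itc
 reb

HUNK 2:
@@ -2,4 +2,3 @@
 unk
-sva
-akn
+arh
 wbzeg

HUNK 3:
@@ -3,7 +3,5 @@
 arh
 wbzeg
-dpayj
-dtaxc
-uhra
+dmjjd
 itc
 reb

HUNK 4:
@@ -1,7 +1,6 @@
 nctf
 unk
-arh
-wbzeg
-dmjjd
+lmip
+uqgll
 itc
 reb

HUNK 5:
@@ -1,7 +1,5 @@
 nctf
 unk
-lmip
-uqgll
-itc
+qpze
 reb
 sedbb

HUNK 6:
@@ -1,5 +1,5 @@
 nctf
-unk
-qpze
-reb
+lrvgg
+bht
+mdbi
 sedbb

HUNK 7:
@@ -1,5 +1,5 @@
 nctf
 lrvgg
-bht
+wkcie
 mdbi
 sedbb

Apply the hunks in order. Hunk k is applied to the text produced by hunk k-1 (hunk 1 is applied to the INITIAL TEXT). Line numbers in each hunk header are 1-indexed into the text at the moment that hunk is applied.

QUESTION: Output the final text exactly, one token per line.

Answer: nctf
lrvgg
wkcie
mdbi
sedbb

Derivation:
Hunk 1: at line 5 remove [dsnzx,udqz] add [dtaxc,uhra] -> 11 lines: nctf unk sva akn wbzeg dpayj dtaxc uhra itc reb sedbb
Hunk 2: at line 2 remove [sva,akn] add [arh] -> 10 lines: nctf unk arh wbzeg dpayj dtaxc uhra itc reb sedbb
Hunk 3: at line 3 remove [dpayj,dtaxc,uhra] add [dmjjd] -> 8 lines: nctf unk arh wbzeg dmjjd itc reb sedbb
Hunk 4: at line 1 remove [arh,wbzeg,dmjjd] add [lmip,uqgll] -> 7 lines: nctf unk lmip uqgll itc reb sedbb
Hunk 5: at line 1 remove [lmip,uqgll,itc] add [qpze] -> 5 lines: nctf unk qpze reb sedbb
Hunk 6: at line 1 remove [unk,qpze,reb] add [lrvgg,bht,mdbi] -> 5 lines: nctf lrvgg bht mdbi sedbb
Hunk 7: at line 1 remove [bht] add [wkcie] -> 5 lines: nctf lrvgg wkcie mdbi sedbb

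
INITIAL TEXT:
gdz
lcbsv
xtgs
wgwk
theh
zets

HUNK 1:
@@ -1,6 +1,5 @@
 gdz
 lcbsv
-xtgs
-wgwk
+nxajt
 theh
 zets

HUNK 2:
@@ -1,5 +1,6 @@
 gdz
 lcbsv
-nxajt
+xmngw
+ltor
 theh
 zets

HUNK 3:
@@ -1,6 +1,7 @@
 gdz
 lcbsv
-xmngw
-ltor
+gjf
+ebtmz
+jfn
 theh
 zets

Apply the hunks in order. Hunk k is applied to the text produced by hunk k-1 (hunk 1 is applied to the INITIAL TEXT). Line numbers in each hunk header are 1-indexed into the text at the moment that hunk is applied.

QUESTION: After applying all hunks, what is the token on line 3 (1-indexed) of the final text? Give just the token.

Answer: gjf

Derivation:
Hunk 1: at line 1 remove [xtgs,wgwk] add [nxajt] -> 5 lines: gdz lcbsv nxajt theh zets
Hunk 2: at line 1 remove [nxajt] add [xmngw,ltor] -> 6 lines: gdz lcbsv xmngw ltor theh zets
Hunk 3: at line 1 remove [xmngw,ltor] add [gjf,ebtmz,jfn] -> 7 lines: gdz lcbsv gjf ebtmz jfn theh zets
Final line 3: gjf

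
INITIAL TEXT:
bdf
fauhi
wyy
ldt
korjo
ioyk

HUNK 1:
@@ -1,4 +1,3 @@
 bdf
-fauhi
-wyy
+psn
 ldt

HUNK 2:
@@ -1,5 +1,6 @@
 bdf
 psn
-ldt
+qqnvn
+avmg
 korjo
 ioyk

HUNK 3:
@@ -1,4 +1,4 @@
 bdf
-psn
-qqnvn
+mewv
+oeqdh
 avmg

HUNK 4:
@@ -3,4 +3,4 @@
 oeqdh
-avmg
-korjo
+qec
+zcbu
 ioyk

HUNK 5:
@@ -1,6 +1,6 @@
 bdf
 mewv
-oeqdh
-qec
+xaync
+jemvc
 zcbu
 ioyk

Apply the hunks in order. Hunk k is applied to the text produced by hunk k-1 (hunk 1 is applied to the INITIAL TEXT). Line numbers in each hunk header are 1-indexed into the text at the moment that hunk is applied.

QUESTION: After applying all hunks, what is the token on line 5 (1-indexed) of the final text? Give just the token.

Hunk 1: at line 1 remove [fauhi,wyy] add [psn] -> 5 lines: bdf psn ldt korjo ioyk
Hunk 2: at line 1 remove [ldt] add [qqnvn,avmg] -> 6 lines: bdf psn qqnvn avmg korjo ioyk
Hunk 3: at line 1 remove [psn,qqnvn] add [mewv,oeqdh] -> 6 lines: bdf mewv oeqdh avmg korjo ioyk
Hunk 4: at line 3 remove [avmg,korjo] add [qec,zcbu] -> 6 lines: bdf mewv oeqdh qec zcbu ioyk
Hunk 5: at line 1 remove [oeqdh,qec] add [xaync,jemvc] -> 6 lines: bdf mewv xaync jemvc zcbu ioyk
Final line 5: zcbu

Answer: zcbu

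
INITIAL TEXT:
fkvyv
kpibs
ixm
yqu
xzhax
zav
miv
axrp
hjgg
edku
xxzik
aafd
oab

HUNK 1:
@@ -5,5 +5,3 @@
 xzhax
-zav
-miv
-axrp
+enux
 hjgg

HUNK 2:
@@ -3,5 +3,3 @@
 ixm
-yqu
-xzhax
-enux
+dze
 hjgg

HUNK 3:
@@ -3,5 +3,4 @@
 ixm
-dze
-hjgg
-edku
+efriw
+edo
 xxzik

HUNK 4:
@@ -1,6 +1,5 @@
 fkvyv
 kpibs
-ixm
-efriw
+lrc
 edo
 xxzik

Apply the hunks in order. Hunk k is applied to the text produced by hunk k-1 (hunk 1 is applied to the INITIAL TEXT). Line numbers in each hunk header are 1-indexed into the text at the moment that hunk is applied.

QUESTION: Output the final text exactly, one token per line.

Hunk 1: at line 5 remove [zav,miv,axrp] add [enux] -> 11 lines: fkvyv kpibs ixm yqu xzhax enux hjgg edku xxzik aafd oab
Hunk 2: at line 3 remove [yqu,xzhax,enux] add [dze] -> 9 lines: fkvyv kpibs ixm dze hjgg edku xxzik aafd oab
Hunk 3: at line 3 remove [dze,hjgg,edku] add [efriw,edo] -> 8 lines: fkvyv kpibs ixm efriw edo xxzik aafd oab
Hunk 4: at line 1 remove [ixm,efriw] add [lrc] -> 7 lines: fkvyv kpibs lrc edo xxzik aafd oab

Answer: fkvyv
kpibs
lrc
edo
xxzik
aafd
oab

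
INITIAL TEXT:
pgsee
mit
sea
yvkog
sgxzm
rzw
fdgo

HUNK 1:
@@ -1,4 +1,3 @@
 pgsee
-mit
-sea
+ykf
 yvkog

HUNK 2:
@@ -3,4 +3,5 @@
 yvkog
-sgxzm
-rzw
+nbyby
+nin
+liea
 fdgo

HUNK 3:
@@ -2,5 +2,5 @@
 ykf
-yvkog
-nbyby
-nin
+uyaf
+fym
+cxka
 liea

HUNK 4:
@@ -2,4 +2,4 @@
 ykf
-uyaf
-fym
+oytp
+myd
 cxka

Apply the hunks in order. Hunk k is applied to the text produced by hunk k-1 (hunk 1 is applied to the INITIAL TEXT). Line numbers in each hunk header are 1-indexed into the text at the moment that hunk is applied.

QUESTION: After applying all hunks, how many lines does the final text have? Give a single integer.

Hunk 1: at line 1 remove [mit,sea] add [ykf] -> 6 lines: pgsee ykf yvkog sgxzm rzw fdgo
Hunk 2: at line 3 remove [sgxzm,rzw] add [nbyby,nin,liea] -> 7 lines: pgsee ykf yvkog nbyby nin liea fdgo
Hunk 3: at line 2 remove [yvkog,nbyby,nin] add [uyaf,fym,cxka] -> 7 lines: pgsee ykf uyaf fym cxka liea fdgo
Hunk 4: at line 2 remove [uyaf,fym] add [oytp,myd] -> 7 lines: pgsee ykf oytp myd cxka liea fdgo
Final line count: 7

Answer: 7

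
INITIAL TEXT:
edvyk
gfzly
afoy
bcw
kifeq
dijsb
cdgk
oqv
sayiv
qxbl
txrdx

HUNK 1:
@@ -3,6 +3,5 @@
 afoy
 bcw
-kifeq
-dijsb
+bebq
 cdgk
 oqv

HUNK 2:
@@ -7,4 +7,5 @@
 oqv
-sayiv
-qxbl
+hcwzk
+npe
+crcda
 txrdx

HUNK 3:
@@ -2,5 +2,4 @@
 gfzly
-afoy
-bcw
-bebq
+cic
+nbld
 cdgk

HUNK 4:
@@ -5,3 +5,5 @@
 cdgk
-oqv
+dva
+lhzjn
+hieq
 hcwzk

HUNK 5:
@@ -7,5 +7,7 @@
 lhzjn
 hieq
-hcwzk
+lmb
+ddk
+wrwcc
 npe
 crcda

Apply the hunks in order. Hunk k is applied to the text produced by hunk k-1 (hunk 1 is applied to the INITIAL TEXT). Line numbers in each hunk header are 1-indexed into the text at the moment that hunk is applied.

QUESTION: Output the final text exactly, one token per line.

Hunk 1: at line 3 remove [kifeq,dijsb] add [bebq] -> 10 lines: edvyk gfzly afoy bcw bebq cdgk oqv sayiv qxbl txrdx
Hunk 2: at line 7 remove [sayiv,qxbl] add [hcwzk,npe,crcda] -> 11 lines: edvyk gfzly afoy bcw bebq cdgk oqv hcwzk npe crcda txrdx
Hunk 3: at line 2 remove [afoy,bcw,bebq] add [cic,nbld] -> 10 lines: edvyk gfzly cic nbld cdgk oqv hcwzk npe crcda txrdx
Hunk 4: at line 5 remove [oqv] add [dva,lhzjn,hieq] -> 12 lines: edvyk gfzly cic nbld cdgk dva lhzjn hieq hcwzk npe crcda txrdx
Hunk 5: at line 7 remove [hcwzk] add [lmb,ddk,wrwcc] -> 14 lines: edvyk gfzly cic nbld cdgk dva lhzjn hieq lmb ddk wrwcc npe crcda txrdx

Answer: edvyk
gfzly
cic
nbld
cdgk
dva
lhzjn
hieq
lmb
ddk
wrwcc
npe
crcda
txrdx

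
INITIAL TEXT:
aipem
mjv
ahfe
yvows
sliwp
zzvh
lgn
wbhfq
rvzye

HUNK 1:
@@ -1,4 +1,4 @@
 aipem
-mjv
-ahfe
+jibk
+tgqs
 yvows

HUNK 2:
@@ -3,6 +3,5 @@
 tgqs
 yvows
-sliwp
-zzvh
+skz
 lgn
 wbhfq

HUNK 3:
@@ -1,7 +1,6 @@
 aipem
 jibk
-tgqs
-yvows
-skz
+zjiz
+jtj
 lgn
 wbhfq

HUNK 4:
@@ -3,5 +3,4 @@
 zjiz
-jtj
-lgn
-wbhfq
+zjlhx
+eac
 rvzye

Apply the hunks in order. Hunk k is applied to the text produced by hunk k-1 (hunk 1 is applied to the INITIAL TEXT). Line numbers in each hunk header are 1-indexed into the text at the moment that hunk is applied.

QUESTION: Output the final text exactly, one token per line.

Answer: aipem
jibk
zjiz
zjlhx
eac
rvzye

Derivation:
Hunk 1: at line 1 remove [mjv,ahfe] add [jibk,tgqs] -> 9 lines: aipem jibk tgqs yvows sliwp zzvh lgn wbhfq rvzye
Hunk 2: at line 3 remove [sliwp,zzvh] add [skz] -> 8 lines: aipem jibk tgqs yvows skz lgn wbhfq rvzye
Hunk 3: at line 1 remove [tgqs,yvows,skz] add [zjiz,jtj] -> 7 lines: aipem jibk zjiz jtj lgn wbhfq rvzye
Hunk 4: at line 3 remove [jtj,lgn,wbhfq] add [zjlhx,eac] -> 6 lines: aipem jibk zjiz zjlhx eac rvzye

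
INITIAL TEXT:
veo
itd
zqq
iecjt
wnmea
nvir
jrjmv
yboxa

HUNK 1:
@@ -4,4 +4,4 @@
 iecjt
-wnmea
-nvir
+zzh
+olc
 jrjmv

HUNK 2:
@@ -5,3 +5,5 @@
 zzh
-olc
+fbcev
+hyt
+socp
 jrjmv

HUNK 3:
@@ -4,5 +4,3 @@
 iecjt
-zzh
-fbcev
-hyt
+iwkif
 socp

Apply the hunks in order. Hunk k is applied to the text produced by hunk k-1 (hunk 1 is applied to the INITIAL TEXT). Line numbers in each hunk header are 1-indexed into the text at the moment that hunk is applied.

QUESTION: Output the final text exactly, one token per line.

Answer: veo
itd
zqq
iecjt
iwkif
socp
jrjmv
yboxa

Derivation:
Hunk 1: at line 4 remove [wnmea,nvir] add [zzh,olc] -> 8 lines: veo itd zqq iecjt zzh olc jrjmv yboxa
Hunk 2: at line 5 remove [olc] add [fbcev,hyt,socp] -> 10 lines: veo itd zqq iecjt zzh fbcev hyt socp jrjmv yboxa
Hunk 3: at line 4 remove [zzh,fbcev,hyt] add [iwkif] -> 8 lines: veo itd zqq iecjt iwkif socp jrjmv yboxa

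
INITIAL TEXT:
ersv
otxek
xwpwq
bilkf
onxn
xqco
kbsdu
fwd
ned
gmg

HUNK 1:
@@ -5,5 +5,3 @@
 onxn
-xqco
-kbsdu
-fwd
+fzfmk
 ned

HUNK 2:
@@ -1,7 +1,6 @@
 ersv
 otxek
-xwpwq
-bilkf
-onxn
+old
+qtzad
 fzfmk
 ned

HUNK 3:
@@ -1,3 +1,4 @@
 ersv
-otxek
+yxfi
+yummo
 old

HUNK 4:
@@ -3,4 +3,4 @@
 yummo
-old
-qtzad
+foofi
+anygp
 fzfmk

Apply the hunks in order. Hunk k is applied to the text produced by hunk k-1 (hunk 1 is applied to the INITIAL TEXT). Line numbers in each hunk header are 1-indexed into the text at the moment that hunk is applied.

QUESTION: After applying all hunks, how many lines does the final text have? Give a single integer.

Hunk 1: at line 5 remove [xqco,kbsdu,fwd] add [fzfmk] -> 8 lines: ersv otxek xwpwq bilkf onxn fzfmk ned gmg
Hunk 2: at line 1 remove [xwpwq,bilkf,onxn] add [old,qtzad] -> 7 lines: ersv otxek old qtzad fzfmk ned gmg
Hunk 3: at line 1 remove [otxek] add [yxfi,yummo] -> 8 lines: ersv yxfi yummo old qtzad fzfmk ned gmg
Hunk 4: at line 3 remove [old,qtzad] add [foofi,anygp] -> 8 lines: ersv yxfi yummo foofi anygp fzfmk ned gmg
Final line count: 8

Answer: 8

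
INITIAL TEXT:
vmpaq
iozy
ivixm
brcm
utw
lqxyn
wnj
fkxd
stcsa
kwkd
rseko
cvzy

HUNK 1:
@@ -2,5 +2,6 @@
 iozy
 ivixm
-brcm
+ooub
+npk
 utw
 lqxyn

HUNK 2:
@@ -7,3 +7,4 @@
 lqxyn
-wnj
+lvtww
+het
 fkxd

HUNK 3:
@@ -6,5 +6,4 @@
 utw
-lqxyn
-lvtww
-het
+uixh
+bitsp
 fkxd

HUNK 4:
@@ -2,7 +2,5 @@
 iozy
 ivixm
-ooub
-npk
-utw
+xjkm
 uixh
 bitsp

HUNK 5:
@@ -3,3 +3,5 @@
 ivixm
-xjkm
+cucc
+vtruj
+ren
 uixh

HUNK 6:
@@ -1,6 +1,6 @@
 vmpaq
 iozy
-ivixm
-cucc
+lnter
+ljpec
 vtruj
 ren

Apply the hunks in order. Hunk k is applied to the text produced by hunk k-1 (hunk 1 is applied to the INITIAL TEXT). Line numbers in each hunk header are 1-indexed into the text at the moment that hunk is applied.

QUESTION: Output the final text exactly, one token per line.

Answer: vmpaq
iozy
lnter
ljpec
vtruj
ren
uixh
bitsp
fkxd
stcsa
kwkd
rseko
cvzy

Derivation:
Hunk 1: at line 2 remove [brcm] add [ooub,npk] -> 13 lines: vmpaq iozy ivixm ooub npk utw lqxyn wnj fkxd stcsa kwkd rseko cvzy
Hunk 2: at line 7 remove [wnj] add [lvtww,het] -> 14 lines: vmpaq iozy ivixm ooub npk utw lqxyn lvtww het fkxd stcsa kwkd rseko cvzy
Hunk 3: at line 6 remove [lqxyn,lvtww,het] add [uixh,bitsp] -> 13 lines: vmpaq iozy ivixm ooub npk utw uixh bitsp fkxd stcsa kwkd rseko cvzy
Hunk 4: at line 2 remove [ooub,npk,utw] add [xjkm] -> 11 lines: vmpaq iozy ivixm xjkm uixh bitsp fkxd stcsa kwkd rseko cvzy
Hunk 5: at line 3 remove [xjkm] add [cucc,vtruj,ren] -> 13 lines: vmpaq iozy ivixm cucc vtruj ren uixh bitsp fkxd stcsa kwkd rseko cvzy
Hunk 6: at line 1 remove [ivixm,cucc] add [lnter,ljpec] -> 13 lines: vmpaq iozy lnter ljpec vtruj ren uixh bitsp fkxd stcsa kwkd rseko cvzy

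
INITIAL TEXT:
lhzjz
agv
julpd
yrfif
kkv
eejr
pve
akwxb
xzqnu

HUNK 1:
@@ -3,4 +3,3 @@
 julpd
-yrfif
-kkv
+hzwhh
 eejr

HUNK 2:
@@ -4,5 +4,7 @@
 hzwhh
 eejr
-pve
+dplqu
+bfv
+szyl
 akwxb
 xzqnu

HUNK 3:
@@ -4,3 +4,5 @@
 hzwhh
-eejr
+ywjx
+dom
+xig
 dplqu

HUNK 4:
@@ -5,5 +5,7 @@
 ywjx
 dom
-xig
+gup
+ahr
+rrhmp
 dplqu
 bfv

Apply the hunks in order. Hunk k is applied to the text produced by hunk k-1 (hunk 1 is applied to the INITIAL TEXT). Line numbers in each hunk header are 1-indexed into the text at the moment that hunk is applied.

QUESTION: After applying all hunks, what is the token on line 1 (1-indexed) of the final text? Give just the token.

Hunk 1: at line 3 remove [yrfif,kkv] add [hzwhh] -> 8 lines: lhzjz agv julpd hzwhh eejr pve akwxb xzqnu
Hunk 2: at line 4 remove [pve] add [dplqu,bfv,szyl] -> 10 lines: lhzjz agv julpd hzwhh eejr dplqu bfv szyl akwxb xzqnu
Hunk 3: at line 4 remove [eejr] add [ywjx,dom,xig] -> 12 lines: lhzjz agv julpd hzwhh ywjx dom xig dplqu bfv szyl akwxb xzqnu
Hunk 4: at line 5 remove [xig] add [gup,ahr,rrhmp] -> 14 lines: lhzjz agv julpd hzwhh ywjx dom gup ahr rrhmp dplqu bfv szyl akwxb xzqnu
Final line 1: lhzjz

Answer: lhzjz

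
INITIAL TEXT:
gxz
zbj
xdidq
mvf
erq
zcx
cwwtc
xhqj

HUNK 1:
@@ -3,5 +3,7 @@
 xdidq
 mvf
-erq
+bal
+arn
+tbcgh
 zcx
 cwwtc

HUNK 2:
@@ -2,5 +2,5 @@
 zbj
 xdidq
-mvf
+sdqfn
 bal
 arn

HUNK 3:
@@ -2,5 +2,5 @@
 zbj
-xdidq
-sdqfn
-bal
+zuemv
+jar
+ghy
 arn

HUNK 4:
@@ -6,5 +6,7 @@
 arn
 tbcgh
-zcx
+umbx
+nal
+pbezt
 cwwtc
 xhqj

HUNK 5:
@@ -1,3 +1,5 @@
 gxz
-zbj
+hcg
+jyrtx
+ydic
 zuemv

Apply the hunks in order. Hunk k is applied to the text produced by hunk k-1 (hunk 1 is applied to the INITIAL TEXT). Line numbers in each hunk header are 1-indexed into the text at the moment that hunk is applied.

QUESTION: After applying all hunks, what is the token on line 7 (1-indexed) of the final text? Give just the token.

Hunk 1: at line 3 remove [erq] add [bal,arn,tbcgh] -> 10 lines: gxz zbj xdidq mvf bal arn tbcgh zcx cwwtc xhqj
Hunk 2: at line 2 remove [mvf] add [sdqfn] -> 10 lines: gxz zbj xdidq sdqfn bal arn tbcgh zcx cwwtc xhqj
Hunk 3: at line 2 remove [xdidq,sdqfn,bal] add [zuemv,jar,ghy] -> 10 lines: gxz zbj zuemv jar ghy arn tbcgh zcx cwwtc xhqj
Hunk 4: at line 6 remove [zcx] add [umbx,nal,pbezt] -> 12 lines: gxz zbj zuemv jar ghy arn tbcgh umbx nal pbezt cwwtc xhqj
Hunk 5: at line 1 remove [zbj] add [hcg,jyrtx,ydic] -> 14 lines: gxz hcg jyrtx ydic zuemv jar ghy arn tbcgh umbx nal pbezt cwwtc xhqj
Final line 7: ghy

Answer: ghy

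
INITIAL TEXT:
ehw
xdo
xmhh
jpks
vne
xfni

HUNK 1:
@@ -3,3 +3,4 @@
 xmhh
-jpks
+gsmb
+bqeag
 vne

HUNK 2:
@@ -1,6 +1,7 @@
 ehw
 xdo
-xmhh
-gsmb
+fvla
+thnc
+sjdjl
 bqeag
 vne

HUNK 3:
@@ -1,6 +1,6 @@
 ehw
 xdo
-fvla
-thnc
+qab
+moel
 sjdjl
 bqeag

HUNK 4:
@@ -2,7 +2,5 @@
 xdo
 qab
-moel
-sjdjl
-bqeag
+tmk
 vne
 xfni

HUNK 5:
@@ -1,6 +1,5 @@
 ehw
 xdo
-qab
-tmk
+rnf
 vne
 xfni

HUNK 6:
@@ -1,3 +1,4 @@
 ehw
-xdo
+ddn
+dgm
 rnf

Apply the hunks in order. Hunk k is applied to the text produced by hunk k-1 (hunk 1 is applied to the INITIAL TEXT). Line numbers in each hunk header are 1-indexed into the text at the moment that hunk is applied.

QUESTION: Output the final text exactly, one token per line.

Answer: ehw
ddn
dgm
rnf
vne
xfni

Derivation:
Hunk 1: at line 3 remove [jpks] add [gsmb,bqeag] -> 7 lines: ehw xdo xmhh gsmb bqeag vne xfni
Hunk 2: at line 1 remove [xmhh,gsmb] add [fvla,thnc,sjdjl] -> 8 lines: ehw xdo fvla thnc sjdjl bqeag vne xfni
Hunk 3: at line 1 remove [fvla,thnc] add [qab,moel] -> 8 lines: ehw xdo qab moel sjdjl bqeag vne xfni
Hunk 4: at line 2 remove [moel,sjdjl,bqeag] add [tmk] -> 6 lines: ehw xdo qab tmk vne xfni
Hunk 5: at line 1 remove [qab,tmk] add [rnf] -> 5 lines: ehw xdo rnf vne xfni
Hunk 6: at line 1 remove [xdo] add [ddn,dgm] -> 6 lines: ehw ddn dgm rnf vne xfni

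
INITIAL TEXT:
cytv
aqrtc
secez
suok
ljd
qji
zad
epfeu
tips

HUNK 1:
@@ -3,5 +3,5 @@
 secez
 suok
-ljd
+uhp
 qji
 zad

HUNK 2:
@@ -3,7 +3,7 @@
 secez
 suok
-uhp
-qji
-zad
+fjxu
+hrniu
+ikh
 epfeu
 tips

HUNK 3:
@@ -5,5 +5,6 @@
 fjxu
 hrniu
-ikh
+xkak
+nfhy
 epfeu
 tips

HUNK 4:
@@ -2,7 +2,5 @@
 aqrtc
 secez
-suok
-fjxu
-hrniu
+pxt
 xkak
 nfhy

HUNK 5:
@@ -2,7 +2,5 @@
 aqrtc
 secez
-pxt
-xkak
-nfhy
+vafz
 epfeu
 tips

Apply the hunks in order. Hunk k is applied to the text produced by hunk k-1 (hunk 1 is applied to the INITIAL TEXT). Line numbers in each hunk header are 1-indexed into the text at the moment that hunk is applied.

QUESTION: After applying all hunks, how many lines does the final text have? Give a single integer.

Hunk 1: at line 3 remove [ljd] add [uhp] -> 9 lines: cytv aqrtc secez suok uhp qji zad epfeu tips
Hunk 2: at line 3 remove [uhp,qji,zad] add [fjxu,hrniu,ikh] -> 9 lines: cytv aqrtc secez suok fjxu hrniu ikh epfeu tips
Hunk 3: at line 5 remove [ikh] add [xkak,nfhy] -> 10 lines: cytv aqrtc secez suok fjxu hrniu xkak nfhy epfeu tips
Hunk 4: at line 2 remove [suok,fjxu,hrniu] add [pxt] -> 8 lines: cytv aqrtc secez pxt xkak nfhy epfeu tips
Hunk 5: at line 2 remove [pxt,xkak,nfhy] add [vafz] -> 6 lines: cytv aqrtc secez vafz epfeu tips
Final line count: 6

Answer: 6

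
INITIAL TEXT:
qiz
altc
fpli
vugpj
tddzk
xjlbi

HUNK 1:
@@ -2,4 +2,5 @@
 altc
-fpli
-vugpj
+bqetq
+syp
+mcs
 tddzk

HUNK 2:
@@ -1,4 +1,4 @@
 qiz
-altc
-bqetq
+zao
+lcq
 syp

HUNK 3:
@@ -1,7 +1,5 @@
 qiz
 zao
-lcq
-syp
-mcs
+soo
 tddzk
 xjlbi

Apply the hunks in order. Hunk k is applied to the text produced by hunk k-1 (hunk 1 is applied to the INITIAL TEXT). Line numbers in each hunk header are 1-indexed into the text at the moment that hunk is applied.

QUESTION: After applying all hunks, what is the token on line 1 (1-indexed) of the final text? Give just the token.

Hunk 1: at line 2 remove [fpli,vugpj] add [bqetq,syp,mcs] -> 7 lines: qiz altc bqetq syp mcs tddzk xjlbi
Hunk 2: at line 1 remove [altc,bqetq] add [zao,lcq] -> 7 lines: qiz zao lcq syp mcs tddzk xjlbi
Hunk 3: at line 1 remove [lcq,syp,mcs] add [soo] -> 5 lines: qiz zao soo tddzk xjlbi
Final line 1: qiz

Answer: qiz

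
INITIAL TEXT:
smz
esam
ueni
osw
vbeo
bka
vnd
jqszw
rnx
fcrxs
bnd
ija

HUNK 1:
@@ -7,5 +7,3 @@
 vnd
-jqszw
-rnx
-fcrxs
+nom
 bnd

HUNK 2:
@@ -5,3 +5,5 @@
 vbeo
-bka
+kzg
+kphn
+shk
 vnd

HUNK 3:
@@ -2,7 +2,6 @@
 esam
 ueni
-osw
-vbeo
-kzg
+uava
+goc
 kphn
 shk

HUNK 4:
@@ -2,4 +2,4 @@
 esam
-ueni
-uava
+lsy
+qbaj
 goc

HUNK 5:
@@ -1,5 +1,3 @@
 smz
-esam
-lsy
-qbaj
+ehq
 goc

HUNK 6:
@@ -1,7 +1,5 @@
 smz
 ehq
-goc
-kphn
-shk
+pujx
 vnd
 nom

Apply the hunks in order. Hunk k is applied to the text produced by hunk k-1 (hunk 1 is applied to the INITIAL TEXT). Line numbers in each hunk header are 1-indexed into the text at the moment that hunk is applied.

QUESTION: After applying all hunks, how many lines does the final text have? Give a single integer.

Answer: 7

Derivation:
Hunk 1: at line 7 remove [jqszw,rnx,fcrxs] add [nom] -> 10 lines: smz esam ueni osw vbeo bka vnd nom bnd ija
Hunk 2: at line 5 remove [bka] add [kzg,kphn,shk] -> 12 lines: smz esam ueni osw vbeo kzg kphn shk vnd nom bnd ija
Hunk 3: at line 2 remove [osw,vbeo,kzg] add [uava,goc] -> 11 lines: smz esam ueni uava goc kphn shk vnd nom bnd ija
Hunk 4: at line 2 remove [ueni,uava] add [lsy,qbaj] -> 11 lines: smz esam lsy qbaj goc kphn shk vnd nom bnd ija
Hunk 5: at line 1 remove [esam,lsy,qbaj] add [ehq] -> 9 lines: smz ehq goc kphn shk vnd nom bnd ija
Hunk 6: at line 1 remove [goc,kphn,shk] add [pujx] -> 7 lines: smz ehq pujx vnd nom bnd ija
Final line count: 7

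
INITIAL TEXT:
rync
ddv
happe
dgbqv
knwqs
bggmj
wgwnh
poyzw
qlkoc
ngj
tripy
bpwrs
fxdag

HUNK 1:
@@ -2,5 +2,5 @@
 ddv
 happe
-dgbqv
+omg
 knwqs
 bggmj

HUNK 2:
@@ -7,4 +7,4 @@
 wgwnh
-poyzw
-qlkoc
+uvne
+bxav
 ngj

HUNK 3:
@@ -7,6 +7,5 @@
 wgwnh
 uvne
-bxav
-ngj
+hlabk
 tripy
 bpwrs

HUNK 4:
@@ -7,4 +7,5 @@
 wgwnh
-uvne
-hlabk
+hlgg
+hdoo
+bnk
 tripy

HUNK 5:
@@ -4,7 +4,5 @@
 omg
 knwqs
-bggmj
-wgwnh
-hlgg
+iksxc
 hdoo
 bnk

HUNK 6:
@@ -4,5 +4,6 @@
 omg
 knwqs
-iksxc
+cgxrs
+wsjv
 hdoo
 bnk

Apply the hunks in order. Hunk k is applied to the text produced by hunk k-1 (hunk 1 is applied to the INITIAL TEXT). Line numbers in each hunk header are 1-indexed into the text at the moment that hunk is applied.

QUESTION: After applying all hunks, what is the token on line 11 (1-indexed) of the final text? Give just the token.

Answer: bpwrs

Derivation:
Hunk 1: at line 2 remove [dgbqv] add [omg] -> 13 lines: rync ddv happe omg knwqs bggmj wgwnh poyzw qlkoc ngj tripy bpwrs fxdag
Hunk 2: at line 7 remove [poyzw,qlkoc] add [uvne,bxav] -> 13 lines: rync ddv happe omg knwqs bggmj wgwnh uvne bxav ngj tripy bpwrs fxdag
Hunk 3: at line 7 remove [bxav,ngj] add [hlabk] -> 12 lines: rync ddv happe omg knwqs bggmj wgwnh uvne hlabk tripy bpwrs fxdag
Hunk 4: at line 7 remove [uvne,hlabk] add [hlgg,hdoo,bnk] -> 13 lines: rync ddv happe omg knwqs bggmj wgwnh hlgg hdoo bnk tripy bpwrs fxdag
Hunk 5: at line 4 remove [bggmj,wgwnh,hlgg] add [iksxc] -> 11 lines: rync ddv happe omg knwqs iksxc hdoo bnk tripy bpwrs fxdag
Hunk 6: at line 4 remove [iksxc] add [cgxrs,wsjv] -> 12 lines: rync ddv happe omg knwqs cgxrs wsjv hdoo bnk tripy bpwrs fxdag
Final line 11: bpwrs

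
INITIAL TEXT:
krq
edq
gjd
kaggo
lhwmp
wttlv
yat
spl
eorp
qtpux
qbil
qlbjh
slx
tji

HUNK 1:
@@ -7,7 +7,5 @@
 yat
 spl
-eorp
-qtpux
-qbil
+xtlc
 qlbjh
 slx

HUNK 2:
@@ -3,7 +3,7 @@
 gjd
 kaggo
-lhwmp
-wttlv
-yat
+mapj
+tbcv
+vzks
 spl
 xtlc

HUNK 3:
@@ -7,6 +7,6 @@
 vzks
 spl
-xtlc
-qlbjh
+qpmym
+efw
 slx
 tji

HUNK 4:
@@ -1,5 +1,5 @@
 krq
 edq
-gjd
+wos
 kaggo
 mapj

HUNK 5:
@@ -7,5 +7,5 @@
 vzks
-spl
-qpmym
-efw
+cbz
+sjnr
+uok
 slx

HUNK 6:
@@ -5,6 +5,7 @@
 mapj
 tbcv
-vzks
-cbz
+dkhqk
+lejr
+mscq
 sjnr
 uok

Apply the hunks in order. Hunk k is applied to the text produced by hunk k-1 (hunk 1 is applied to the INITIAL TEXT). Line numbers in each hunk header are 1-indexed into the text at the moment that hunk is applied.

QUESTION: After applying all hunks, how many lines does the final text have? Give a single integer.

Answer: 13

Derivation:
Hunk 1: at line 7 remove [eorp,qtpux,qbil] add [xtlc] -> 12 lines: krq edq gjd kaggo lhwmp wttlv yat spl xtlc qlbjh slx tji
Hunk 2: at line 3 remove [lhwmp,wttlv,yat] add [mapj,tbcv,vzks] -> 12 lines: krq edq gjd kaggo mapj tbcv vzks spl xtlc qlbjh slx tji
Hunk 3: at line 7 remove [xtlc,qlbjh] add [qpmym,efw] -> 12 lines: krq edq gjd kaggo mapj tbcv vzks spl qpmym efw slx tji
Hunk 4: at line 1 remove [gjd] add [wos] -> 12 lines: krq edq wos kaggo mapj tbcv vzks spl qpmym efw slx tji
Hunk 5: at line 7 remove [spl,qpmym,efw] add [cbz,sjnr,uok] -> 12 lines: krq edq wos kaggo mapj tbcv vzks cbz sjnr uok slx tji
Hunk 6: at line 5 remove [vzks,cbz] add [dkhqk,lejr,mscq] -> 13 lines: krq edq wos kaggo mapj tbcv dkhqk lejr mscq sjnr uok slx tji
Final line count: 13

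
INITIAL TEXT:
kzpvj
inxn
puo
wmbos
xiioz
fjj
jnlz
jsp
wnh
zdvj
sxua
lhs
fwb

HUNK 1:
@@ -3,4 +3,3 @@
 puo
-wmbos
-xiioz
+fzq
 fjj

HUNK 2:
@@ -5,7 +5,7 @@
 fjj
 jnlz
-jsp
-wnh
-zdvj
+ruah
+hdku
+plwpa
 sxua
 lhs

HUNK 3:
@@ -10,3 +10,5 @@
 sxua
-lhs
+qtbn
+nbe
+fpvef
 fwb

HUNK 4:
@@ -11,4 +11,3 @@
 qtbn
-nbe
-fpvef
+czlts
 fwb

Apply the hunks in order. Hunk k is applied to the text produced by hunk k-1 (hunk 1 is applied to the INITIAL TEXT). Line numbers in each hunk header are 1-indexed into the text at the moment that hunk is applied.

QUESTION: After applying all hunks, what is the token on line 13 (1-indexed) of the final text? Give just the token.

Hunk 1: at line 3 remove [wmbos,xiioz] add [fzq] -> 12 lines: kzpvj inxn puo fzq fjj jnlz jsp wnh zdvj sxua lhs fwb
Hunk 2: at line 5 remove [jsp,wnh,zdvj] add [ruah,hdku,plwpa] -> 12 lines: kzpvj inxn puo fzq fjj jnlz ruah hdku plwpa sxua lhs fwb
Hunk 3: at line 10 remove [lhs] add [qtbn,nbe,fpvef] -> 14 lines: kzpvj inxn puo fzq fjj jnlz ruah hdku plwpa sxua qtbn nbe fpvef fwb
Hunk 4: at line 11 remove [nbe,fpvef] add [czlts] -> 13 lines: kzpvj inxn puo fzq fjj jnlz ruah hdku plwpa sxua qtbn czlts fwb
Final line 13: fwb

Answer: fwb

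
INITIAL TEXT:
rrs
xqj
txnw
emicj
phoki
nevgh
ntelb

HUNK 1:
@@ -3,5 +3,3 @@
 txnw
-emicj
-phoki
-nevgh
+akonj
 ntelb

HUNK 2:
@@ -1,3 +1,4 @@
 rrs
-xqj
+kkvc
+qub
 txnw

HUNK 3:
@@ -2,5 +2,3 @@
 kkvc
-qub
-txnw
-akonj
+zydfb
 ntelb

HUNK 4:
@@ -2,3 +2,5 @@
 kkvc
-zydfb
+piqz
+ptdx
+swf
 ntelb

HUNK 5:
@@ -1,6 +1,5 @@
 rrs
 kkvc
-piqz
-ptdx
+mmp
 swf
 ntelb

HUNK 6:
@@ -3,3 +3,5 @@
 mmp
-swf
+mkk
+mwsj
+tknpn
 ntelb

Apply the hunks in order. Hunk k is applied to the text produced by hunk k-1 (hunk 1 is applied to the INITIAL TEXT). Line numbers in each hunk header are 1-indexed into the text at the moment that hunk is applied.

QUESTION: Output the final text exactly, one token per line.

Answer: rrs
kkvc
mmp
mkk
mwsj
tknpn
ntelb

Derivation:
Hunk 1: at line 3 remove [emicj,phoki,nevgh] add [akonj] -> 5 lines: rrs xqj txnw akonj ntelb
Hunk 2: at line 1 remove [xqj] add [kkvc,qub] -> 6 lines: rrs kkvc qub txnw akonj ntelb
Hunk 3: at line 2 remove [qub,txnw,akonj] add [zydfb] -> 4 lines: rrs kkvc zydfb ntelb
Hunk 4: at line 2 remove [zydfb] add [piqz,ptdx,swf] -> 6 lines: rrs kkvc piqz ptdx swf ntelb
Hunk 5: at line 1 remove [piqz,ptdx] add [mmp] -> 5 lines: rrs kkvc mmp swf ntelb
Hunk 6: at line 3 remove [swf] add [mkk,mwsj,tknpn] -> 7 lines: rrs kkvc mmp mkk mwsj tknpn ntelb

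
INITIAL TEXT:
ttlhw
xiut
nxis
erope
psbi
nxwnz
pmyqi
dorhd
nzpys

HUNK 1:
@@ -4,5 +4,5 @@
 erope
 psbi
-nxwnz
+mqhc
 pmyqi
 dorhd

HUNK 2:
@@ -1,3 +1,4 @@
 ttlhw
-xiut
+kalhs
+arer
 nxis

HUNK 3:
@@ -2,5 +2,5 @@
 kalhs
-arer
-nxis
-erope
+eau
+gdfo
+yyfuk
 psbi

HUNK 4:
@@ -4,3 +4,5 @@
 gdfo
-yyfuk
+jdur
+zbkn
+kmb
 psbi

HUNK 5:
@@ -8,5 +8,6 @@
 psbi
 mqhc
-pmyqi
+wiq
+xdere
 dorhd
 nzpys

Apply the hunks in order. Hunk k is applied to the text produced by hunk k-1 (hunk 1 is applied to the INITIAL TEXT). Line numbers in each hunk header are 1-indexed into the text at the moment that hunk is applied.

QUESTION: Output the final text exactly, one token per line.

Hunk 1: at line 4 remove [nxwnz] add [mqhc] -> 9 lines: ttlhw xiut nxis erope psbi mqhc pmyqi dorhd nzpys
Hunk 2: at line 1 remove [xiut] add [kalhs,arer] -> 10 lines: ttlhw kalhs arer nxis erope psbi mqhc pmyqi dorhd nzpys
Hunk 3: at line 2 remove [arer,nxis,erope] add [eau,gdfo,yyfuk] -> 10 lines: ttlhw kalhs eau gdfo yyfuk psbi mqhc pmyqi dorhd nzpys
Hunk 4: at line 4 remove [yyfuk] add [jdur,zbkn,kmb] -> 12 lines: ttlhw kalhs eau gdfo jdur zbkn kmb psbi mqhc pmyqi dorhd nzpys
Hunk 5: at line 8 remove [pmyqi] add [wiq,xdere] -> 13 lines: ttlhw kalhs eau gdfo jdur zbkn kmb psbi mqhc wiq xdere dorhd nzpys

Answer: ttlhw
kalhs
eau
gdfo
jdur
zbkn
kmb
psbi
mqhc
wiq
xdere
dorhd
nzpys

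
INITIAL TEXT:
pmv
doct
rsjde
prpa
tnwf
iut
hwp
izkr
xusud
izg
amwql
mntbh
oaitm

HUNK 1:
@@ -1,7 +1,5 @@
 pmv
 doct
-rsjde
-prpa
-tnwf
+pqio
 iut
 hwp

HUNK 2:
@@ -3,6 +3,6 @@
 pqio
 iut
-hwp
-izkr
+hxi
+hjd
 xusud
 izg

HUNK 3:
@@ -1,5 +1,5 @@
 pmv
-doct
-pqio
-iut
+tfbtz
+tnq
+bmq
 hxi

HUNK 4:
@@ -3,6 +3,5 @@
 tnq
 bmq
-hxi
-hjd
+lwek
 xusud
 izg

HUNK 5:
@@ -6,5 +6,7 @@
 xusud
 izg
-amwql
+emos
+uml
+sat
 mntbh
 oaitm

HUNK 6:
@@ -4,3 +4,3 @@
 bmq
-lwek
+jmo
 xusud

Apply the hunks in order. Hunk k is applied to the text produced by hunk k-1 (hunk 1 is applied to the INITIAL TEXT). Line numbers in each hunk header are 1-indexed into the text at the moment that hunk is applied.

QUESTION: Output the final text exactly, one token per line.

Hunk 1: at line 1 remove [rsjde,prpa,tnwf] add [pqio] -> 11 lines: pmv doct pqio iut hwp izkr xusud izg amwql mntbh oaitm
Hunk 2: at line 3 remove [hwp,izkr] add [hxi,hjd] -> 11 lines: pmv doct pqio iut hxi hjd xusud izg amwql mntbh oaitm
Hunk 3: at line 1 remove [doct,pqio,iut] add [tfbtz,tnq,bmq] -> 11 lines: pmv tfbtz tnq bmq hxi hjd xusud izg amwql mntbh oaitm
Hunk 4: at line 3 remove [hxi,hjd] add [lwek] -> 10 lines: pmv tfbtz tnq bmq lwek xusud izg amwql mntbh oaitm
Hunk 5: at line 6 remove [amwql] add [emos,uml,sat] -> 12 lines: pmv tfbtz tnq bmq lwek xusud izg emos uml sat mntbh oaitm
Hunk 6: at line 4 remove [lwek] add [jmo] -> 12 lines: pmv tfbtz tnq bmq jmo xusud izg emos uml sat mntbh oaitm

Answer: pmv
tfbtz
tnq
bmq
jmo
xusud
izg
emos
uml
sat
mntbh
oaitm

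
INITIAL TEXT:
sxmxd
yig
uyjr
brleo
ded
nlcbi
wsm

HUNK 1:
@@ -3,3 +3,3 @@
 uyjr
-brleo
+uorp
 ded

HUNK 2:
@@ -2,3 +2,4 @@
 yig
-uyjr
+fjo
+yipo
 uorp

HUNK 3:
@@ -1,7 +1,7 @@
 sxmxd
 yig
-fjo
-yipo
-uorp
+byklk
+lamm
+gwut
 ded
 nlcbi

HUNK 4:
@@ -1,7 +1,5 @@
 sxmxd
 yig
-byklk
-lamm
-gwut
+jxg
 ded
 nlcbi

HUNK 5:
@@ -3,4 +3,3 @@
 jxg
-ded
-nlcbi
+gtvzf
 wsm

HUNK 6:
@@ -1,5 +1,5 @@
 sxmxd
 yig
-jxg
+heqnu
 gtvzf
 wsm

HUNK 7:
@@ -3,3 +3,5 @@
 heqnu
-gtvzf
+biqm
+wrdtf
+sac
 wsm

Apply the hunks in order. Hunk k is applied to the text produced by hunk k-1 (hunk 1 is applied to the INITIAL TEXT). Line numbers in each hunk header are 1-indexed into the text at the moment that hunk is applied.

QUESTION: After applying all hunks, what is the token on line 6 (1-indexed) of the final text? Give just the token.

Answer: sac

Derivation:
Hunk 1: at line 3 remove [brleo] add [uorp] -> 7 lines: sxmxd yig uyjr uorp ded nlcbi wsm
Hunk 2: at line 2 remove [uyjr] add [fjo,yipo] -> 8 lines: sxmxd yig fjo yipo uorp ded nlcbi wsm
Hunk 3: at line 1 remove [fjo,yipo,uorp] add [byklk,lamm,gwut] -> 8 lines: sxmxd yig byklk lamm gwut ded nlcbi wsm
Hunk 4: at line 1 remove [byklk,lamm,gwut] add [jxg] -> 6 lines: sxmxd yig jxg ded nlcbi wsm
Hunk 5: at line 3 remove [ded,nlcbi] add [gtvzf] -> 5 lines: sxmxd yig jxg gtvzf wsm
Hunk 6: at line 1 remove [jxg] add [heqnu] -> 5 lines: sxmxd yig heqnu gtvzf wsm
Hunk 7: at line 3 remove [gtvzf] add [biqm,wrdtf,sac] -> 7 lines: sxmxd yig heqnu biqm wrdtf sac wsm
Final line 6: sac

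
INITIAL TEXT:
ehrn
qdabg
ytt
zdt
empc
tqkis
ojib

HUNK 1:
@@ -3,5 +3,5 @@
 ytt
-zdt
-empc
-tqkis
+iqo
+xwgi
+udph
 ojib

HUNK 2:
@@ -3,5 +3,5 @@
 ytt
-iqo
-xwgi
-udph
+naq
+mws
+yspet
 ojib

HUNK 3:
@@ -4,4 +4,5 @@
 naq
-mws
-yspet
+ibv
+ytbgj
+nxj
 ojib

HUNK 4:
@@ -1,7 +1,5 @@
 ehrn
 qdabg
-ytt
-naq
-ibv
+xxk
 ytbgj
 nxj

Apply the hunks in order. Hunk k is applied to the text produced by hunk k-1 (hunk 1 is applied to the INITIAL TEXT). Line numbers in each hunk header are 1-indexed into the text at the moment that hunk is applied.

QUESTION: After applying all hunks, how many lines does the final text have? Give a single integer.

Answer: 6

Derivation:
Hunk 1: at line 3 remove [zdt,empc,tqkis] add [iqo,xwgi,udph] -> 7 lines: ehrn qdabg ytt iqo xwgi udph ojib
Hunk 2: at line 3 remove [iqo,xwgi,udph] add [naq,mws,yspet] -> 7 lines: ehrn qdabg ytt naq mws yspet ojib
Hunk 3: at line 4 remove [mws,yspet] add [ibv,ytbgj,nxj] -> 8 lines: ehrn qdabg ytt naq ibv ytbgj nxj ojib
Hunk 4: at line 1 remove [ytt,naq,ibv] add [xxk] -> 6 lines: ehrn qdabg xxk ytbgj nxj ojib
Final line count: 6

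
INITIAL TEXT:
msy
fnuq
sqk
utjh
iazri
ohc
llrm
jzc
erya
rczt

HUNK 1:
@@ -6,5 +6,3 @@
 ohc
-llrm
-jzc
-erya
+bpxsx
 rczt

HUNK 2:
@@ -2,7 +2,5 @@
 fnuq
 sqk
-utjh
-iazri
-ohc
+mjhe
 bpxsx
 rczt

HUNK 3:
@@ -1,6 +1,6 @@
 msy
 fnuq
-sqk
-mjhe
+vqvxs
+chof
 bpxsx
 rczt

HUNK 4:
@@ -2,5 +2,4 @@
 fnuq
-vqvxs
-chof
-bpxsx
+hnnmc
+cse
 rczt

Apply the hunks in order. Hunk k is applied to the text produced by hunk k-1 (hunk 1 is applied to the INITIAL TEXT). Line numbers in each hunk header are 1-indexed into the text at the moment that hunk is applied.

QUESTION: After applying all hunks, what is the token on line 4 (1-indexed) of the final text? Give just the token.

Answer: cse

Derivation:
Hunk 1: at line 6 remove [llrm,jzc,erya] add [bpxsx] -> 8 lines: msy fnuq sqk utjh iazri ohc bpxsx rczt
Hunk 2: at line 2 remove [utjh,iazri,ohc] add [mjhe] -> 6 lines: msy fnuq sqk mjhe bpxsx rczt
Hunk 3: at line 1 remove [sqk,mjhe] add [vqvxs,chof] -> 6 lines: msy fnuq vqvxs chof bpxsx rczt
Hunk 4: at line 2 remove [vqvxs,chof,bpxsx] add [hnnmc,cse] -> 5 lines: msy fnuq hnnmc cse rczt
Final line 4: cse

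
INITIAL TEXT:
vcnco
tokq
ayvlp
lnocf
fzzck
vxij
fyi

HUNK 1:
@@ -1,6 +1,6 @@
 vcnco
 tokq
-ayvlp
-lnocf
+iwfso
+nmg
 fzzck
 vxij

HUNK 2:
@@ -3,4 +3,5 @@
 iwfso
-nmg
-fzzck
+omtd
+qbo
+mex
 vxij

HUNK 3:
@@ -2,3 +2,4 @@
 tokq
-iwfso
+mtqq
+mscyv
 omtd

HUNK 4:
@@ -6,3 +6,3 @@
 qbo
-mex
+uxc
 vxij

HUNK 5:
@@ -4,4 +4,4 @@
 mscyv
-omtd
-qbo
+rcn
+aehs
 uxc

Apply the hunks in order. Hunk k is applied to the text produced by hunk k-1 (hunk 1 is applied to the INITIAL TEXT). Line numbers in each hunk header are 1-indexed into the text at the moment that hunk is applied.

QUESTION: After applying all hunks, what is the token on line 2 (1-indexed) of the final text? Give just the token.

Hunk 1: at line 1 remove [ayvlp,lnocf] add [iwfso,nmg] -> 7 lines: vcnco tokq iwfso nmg fzzck vxij fyi
Hunk 2: at line 3 remove [nmg,fzzck] add [omtd,qbo,mex] -> 8 lines: vcnco tokq iwfso omtd qbo mex vxij fyi
Hunk 3: at line 2 remove [iwfso] add [mtqq,mscyv] -> 9 lines: vcnco tokq mtqq mscyv omtd qbo mex vxij fyi
Hunk 4: at line 6 remove [mex] add [uxc] -> 9 lines: vcnco tokq mtqq mscyv omtd qbo uxc vxij fyi
Hunk 5: at line 4 remove [omtd,qbo] add [rcn,aehs] -> 9 lines: vcnco tokq mtqq mscyv rcn aehs uxc vxij fyi
Final line 2: tokq

Answer: tokq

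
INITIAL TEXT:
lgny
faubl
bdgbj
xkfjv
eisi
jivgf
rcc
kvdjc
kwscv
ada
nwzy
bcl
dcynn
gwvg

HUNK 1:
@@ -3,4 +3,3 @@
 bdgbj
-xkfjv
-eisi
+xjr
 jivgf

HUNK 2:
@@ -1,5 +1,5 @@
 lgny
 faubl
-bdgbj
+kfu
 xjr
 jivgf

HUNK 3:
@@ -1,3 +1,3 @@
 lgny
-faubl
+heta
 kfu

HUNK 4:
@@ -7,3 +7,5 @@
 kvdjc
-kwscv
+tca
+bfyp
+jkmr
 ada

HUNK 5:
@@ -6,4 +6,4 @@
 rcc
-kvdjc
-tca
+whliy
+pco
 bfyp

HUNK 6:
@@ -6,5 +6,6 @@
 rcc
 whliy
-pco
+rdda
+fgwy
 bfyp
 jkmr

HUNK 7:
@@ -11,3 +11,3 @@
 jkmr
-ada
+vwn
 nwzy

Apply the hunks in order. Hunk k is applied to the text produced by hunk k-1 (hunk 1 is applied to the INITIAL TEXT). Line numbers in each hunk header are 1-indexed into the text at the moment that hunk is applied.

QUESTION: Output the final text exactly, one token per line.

Hunk 1: at line 3 remove [xkfjv,eisi] add [xjr] -> 13 lines: lgny faubl bdgbj xjr jivgf rcc kvdjc kwscv ada nwzy bcl dcynn gwvg
Hunk 2: at line 1 remove [bdgbj] add [kfu] -> 13 lines: lgny faubl kfu xjr jivgf rcc kvdjc kwscv ada nwzy bcl dcynn gwvg
Hunk 3: at line 1 remove [faubl] add [heta] -> 13 lines: lgny heta kfu xjr jivgf rcc kvdjc kwscv ada nwzy bcl dcynn gwvg
Hunk 4: at line 7 remove [kwscv] add [tca,bfyp,jkmr] -> 15 lines: lgny heta kfu xjr jivgf rcc kvdjc tca bfyp jkmr ada nwzy bcl dcynn gwvg
Hunk 5: at line 6 remove [kvdjc,tca] add [whliy,pco] -> 15 lines: lgny heta kfu xjr jivgf rcc whliy pco bfyp jkmr ada nwzy bcl dcynn gwvg
Hunk 6: at line 6 remove [pco] add [rdda,fgwy] -> 16 lines: lgny heta kfu xjr jivgf rcc whliy rdda fgwy bfyp jkmr ada nwzy bcl dcynn gwvg
Hunk 7: at line 11 remove [ada] add [vwn] -> 16 lines: lgny heta kfu xjr jivgf rcc whliy rdda fgwy bfyp jkmr vwn nwzy bcl dcynn gwvg

Answer: lgny
heta
kfu
xjr
jivgf
rcc
whliy
rdda
fgwy
bfyp
jkmr
vwn
nwzy
bcl
dcynn
gwvg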